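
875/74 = 11 + 61/74 = 11.82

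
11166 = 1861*6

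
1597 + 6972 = 8569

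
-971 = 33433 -34404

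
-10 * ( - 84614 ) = 846140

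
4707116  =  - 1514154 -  - 6221270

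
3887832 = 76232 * 51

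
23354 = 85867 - 62513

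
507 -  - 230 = 737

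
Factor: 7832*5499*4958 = 213531976944= 2^4*3^2 * 11^1*13^1*37^1 * 47^1 * 67^1*89^1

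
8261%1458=971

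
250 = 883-633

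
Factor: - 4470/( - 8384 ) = 2^ ( - 5)*3^1*5^1*131^( - 1 )*149^1 = 2235/4192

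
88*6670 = 586960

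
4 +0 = 4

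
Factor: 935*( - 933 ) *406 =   -  354176130  =  - 2^1*3^1*5^1*7^1*11^1 * 17^1*29^1*311^1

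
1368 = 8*171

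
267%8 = 3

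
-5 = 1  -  6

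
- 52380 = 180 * ( -291) 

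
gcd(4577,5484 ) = 1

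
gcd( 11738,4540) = 2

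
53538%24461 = 4616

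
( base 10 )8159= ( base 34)71X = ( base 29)9ka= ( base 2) 1111111011111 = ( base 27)b55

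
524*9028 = 4730672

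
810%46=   28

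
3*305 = 915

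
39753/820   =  39753/820 = 48.48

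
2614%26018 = 2614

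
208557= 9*23173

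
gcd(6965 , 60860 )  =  5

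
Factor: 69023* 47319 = 3266099337 = 3^1* 23^1  *  3001^1*15773^1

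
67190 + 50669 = 117859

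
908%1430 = 908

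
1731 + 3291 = 5022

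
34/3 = 34/3 = 11.33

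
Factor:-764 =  - 2^2*191^1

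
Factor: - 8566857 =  - 3^3 *13^1*24407^1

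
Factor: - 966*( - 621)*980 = 587888280 = 2^3*3^4*5^1 * 7^3*  23^2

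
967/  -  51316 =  - 967/51316 = - 0.02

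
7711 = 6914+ 797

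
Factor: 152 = 2^3*19^1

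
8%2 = 0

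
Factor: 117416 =2^3  *  13^1*1129^1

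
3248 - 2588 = 660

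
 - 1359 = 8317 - 9676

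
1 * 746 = 746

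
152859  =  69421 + 83438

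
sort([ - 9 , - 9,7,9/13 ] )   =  [ - 9, - 9,9/13,7 ]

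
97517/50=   97517/50 = 1950.34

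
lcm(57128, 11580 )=856920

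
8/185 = 8/185 = 0.04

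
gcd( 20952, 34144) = 776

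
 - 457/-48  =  9 + 25/48 = 9.52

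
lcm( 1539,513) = 1539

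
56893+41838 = 98731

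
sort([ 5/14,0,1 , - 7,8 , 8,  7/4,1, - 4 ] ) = [ -7, -4,0 , 5/14 , 1, 1, 7/4,  8 , 8] 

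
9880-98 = 9782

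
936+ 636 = 1572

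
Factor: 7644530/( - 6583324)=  - 3822265/3291662 = -2^(-1) * 5^1 * 11^( - 1 )*157^( - 1 )* 211^1*953^(-1)*3623^1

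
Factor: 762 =2^1*3^1* 127^1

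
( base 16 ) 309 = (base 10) 777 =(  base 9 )1053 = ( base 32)O9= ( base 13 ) 47A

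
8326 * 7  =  58282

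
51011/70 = 51011/70 = 728.73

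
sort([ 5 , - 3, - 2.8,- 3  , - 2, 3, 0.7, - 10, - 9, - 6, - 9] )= [ - 10,  -  9,  -  9,-6, - 3 , - 3, - 2.8,-2,0.7,3, 5]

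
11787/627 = 18+167/209  =  18.80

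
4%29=4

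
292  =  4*73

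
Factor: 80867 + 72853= 2^3*3^2*5^1*7^1*61^1  =  153720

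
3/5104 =3/5104 = 0.00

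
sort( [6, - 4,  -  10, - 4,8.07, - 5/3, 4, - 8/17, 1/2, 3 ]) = [ - 10, - 4,- 4,  -  5/3, - 8/17, 1/2,  3, 4,6, 8.07]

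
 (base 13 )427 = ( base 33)lg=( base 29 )OD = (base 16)2c5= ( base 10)709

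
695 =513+182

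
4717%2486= 2231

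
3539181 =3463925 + 75256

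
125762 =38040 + 87722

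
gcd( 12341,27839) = 287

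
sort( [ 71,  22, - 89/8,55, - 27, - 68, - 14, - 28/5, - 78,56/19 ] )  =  [ - 78, - 68, - 27 ,-14, - 89/8,- 28/5,56/19, 22,55,71]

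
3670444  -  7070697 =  - 3400253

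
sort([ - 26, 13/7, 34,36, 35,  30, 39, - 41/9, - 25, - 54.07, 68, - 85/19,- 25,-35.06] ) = [ - 54.07 ,-35.06 , - 26, - 25, - 25, - 41/9, - 85/19, 13/7, 30, 34, 35,36, 39, 68]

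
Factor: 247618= 2^1*7^1*23^1*769^1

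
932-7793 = - 6861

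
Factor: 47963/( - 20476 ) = - 2^ (  -  2) * 5119^ ( - 1 )*47963^1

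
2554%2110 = 444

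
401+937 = 1338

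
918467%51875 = 36592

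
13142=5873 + 7269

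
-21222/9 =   -  2358 =-2358.00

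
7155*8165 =58420575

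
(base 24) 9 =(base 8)11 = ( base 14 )9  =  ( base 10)9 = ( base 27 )9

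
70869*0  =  0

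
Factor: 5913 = 3^4*73^1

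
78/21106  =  39/10553 = 0.00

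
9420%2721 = 1257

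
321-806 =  - 485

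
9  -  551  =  - 542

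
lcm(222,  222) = 222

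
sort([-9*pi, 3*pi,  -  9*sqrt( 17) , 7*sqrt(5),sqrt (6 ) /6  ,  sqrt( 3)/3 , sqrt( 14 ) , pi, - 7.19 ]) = [ - 9*sqrt(17 ) , - 9*pi, - 7.19  ,  sqrt(6)/6, sqrt(3 ) /3,pi, sqrt(14),3*pi, 7*sqrt ( 5 )]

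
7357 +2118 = 9475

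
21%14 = 7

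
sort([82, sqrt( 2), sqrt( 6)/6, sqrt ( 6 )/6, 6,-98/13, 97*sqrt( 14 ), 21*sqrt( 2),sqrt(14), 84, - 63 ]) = [-63, - 98/13, sqrt(6)/6, sqrt( 6)/6,  sqrt(2 ), sqrt( 14 ),6 , 21 * sqrt( 2 ) , 82,84, 97*sqrt(14 ) ]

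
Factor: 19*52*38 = 37544  =  2^3*13^1*19^2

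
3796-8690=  - 4894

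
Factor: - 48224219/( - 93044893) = 17^(  -  1 )*113^1*426763^1*5473229^(- 1)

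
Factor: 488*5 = 2440 = 2^3 * 5^1*61^1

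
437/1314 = 437/1314 = 0.33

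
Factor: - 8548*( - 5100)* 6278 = 2^5*3^1*5^2*17^1 * 43^1*73^1*2137^1 = 273688154400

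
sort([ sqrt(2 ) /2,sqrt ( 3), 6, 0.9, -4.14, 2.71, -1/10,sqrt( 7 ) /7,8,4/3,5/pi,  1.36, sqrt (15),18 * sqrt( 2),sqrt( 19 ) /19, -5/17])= [ - 4.14, - 5/17, - 1/10,sqrt(19)/19,sqrt( 7)/7,sqrt(2)/2,0.9,4/3,1.36,5/pi,sqrt (3),2.71,sqrt( 15 ),6, 8,18 * sqrt( 2)]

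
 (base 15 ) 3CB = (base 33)Q8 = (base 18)2C2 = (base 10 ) 866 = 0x362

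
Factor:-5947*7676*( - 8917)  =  2^2*19^2*37^1* 101^1*241^1*313^1 =407053666724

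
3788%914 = 132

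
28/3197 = 28/3197 = 0.01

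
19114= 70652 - 51538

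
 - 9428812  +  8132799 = - 1296013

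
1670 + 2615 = 4285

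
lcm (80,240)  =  240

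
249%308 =249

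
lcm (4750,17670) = 441750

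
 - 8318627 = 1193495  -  9512122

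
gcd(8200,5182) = 2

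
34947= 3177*11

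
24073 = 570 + 23503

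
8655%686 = 423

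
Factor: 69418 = 2^1*  61^1*569^1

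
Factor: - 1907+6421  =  2^1 * 37^1* 61^1 =4514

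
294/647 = 294/647  =  0.45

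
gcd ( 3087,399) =21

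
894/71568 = 149/11928 = 0.01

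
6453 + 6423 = 12876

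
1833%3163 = 1833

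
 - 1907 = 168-2075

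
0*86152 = 0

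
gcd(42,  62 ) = 2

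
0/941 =0 = 0.00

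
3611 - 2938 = 673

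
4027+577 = 4604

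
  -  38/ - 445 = 38/445 = 0.09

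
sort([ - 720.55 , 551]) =[  -  720.55, 551]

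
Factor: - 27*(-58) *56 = 2^4*3^3*  7^1*29^1 = 87696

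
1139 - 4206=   -  3067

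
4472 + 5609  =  10081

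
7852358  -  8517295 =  - 664937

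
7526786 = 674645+6852141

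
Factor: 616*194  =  119504 = 2^4*7^1*11^1*97^1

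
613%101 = 7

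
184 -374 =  -190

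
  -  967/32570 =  - 1 + 31603/32570 = - 0.03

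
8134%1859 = 698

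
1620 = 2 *810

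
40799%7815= 1724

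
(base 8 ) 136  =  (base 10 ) 94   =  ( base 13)73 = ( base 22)46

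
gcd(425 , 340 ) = 85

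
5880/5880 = 1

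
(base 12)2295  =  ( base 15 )1222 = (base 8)7421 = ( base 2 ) 111100010001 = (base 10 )3857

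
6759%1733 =1560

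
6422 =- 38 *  ( - 169)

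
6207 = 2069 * 3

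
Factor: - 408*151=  - 61608 = -2^3*3^1 *17^1*151^1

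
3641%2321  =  1320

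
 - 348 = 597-945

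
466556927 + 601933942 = 1068490869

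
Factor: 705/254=2^ ( - 1) * 3^1*5^1*47^1*127^( - 1)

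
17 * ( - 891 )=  - 15147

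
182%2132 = 182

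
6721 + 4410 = 11131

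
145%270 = 145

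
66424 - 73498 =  - 7074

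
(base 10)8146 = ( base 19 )13AE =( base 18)172a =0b1111111010010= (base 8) 17722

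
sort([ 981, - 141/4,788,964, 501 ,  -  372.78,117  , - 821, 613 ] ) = [ - 821, - 372.78 , - 141/4,117, 501, 613,788, 964, 981 ]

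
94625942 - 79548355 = 15077587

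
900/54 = 50/3 =16.67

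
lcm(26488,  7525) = 662200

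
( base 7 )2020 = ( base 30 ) NA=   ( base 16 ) 2bc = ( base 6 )3124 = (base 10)700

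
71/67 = 1+4/67 = 1.06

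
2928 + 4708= 7636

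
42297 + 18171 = 60468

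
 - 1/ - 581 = 1/581= 0.00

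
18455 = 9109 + 9346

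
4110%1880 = 350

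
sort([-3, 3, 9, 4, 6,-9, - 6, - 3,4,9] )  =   [-9, - 6, - 3, - 3, 3,  4, 4, 6 , 9,9]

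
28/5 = 28/5 =5.60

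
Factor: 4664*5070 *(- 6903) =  - 2^4*3^3*5^1*11^1*13^3*53^1*59^1 = - 163231651440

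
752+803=1555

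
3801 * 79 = 300279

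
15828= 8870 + 6958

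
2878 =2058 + 820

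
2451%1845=606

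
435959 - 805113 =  - 369154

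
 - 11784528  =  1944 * ( - 6062 ) 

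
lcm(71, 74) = 5254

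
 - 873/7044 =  - 1 + 2057/2348 =-0.12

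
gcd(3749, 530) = 1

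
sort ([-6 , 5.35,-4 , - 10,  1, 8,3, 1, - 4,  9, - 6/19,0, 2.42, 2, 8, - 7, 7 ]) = [ - 10, -7,-6, - 4, - 4,- 6/19,0,1,1,2,2.42,3,5.35,7,8 , 8, 9 ]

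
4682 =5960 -1278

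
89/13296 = 89/13296 = 0.01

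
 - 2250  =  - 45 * 50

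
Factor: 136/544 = 1/4 = 2^(- 2)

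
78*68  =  5304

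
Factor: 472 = 2^3*59^1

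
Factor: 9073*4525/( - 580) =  - 2^(-2)*5^1*29^( - 1)*43^1 * 181^1 *211^1 = - 8211065/116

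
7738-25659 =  - 17921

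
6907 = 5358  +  1549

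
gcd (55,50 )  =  5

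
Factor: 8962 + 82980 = 91942 = 2^1*45971^1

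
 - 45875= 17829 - 63704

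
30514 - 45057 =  - 14543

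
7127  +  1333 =8460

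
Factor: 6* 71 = 2^1*3^1 * 71^1 = 426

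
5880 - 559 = 5321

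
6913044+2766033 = 9679077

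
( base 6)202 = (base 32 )2A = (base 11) 68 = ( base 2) 1001010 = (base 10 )74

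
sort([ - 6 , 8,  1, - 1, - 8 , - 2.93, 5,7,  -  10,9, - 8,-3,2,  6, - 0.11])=[- 10, - 8, -8, - 6,-3,  -  2.93, - 1 ,-0.11, 1,2,5,6,7, 8,9 ] 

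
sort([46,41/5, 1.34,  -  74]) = [ -74,  1.34,41/5,46]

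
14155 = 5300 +8855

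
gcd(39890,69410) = 10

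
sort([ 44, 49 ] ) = [ 44,49]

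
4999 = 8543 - 3544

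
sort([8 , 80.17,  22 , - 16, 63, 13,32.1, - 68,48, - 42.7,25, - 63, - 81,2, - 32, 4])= [ -81, - 68,  -  63,-42.7,  -  32,  -  16,2,  4, 8,13, 22,25 , 32.1,48, 63,80.17 ] 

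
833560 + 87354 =920914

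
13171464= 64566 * 204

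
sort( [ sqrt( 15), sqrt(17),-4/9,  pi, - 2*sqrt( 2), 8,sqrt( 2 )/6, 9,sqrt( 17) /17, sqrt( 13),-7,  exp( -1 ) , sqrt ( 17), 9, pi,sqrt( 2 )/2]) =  [-7, - 2*sqrt(2),- 4/9  ,  sqrt(2 )/6, sqrt(17)/17, exp(-1 ), sqrt( 2)/2, pi, pi, sqrt(13 ), sqrt( 15), sqrt ( 17 ), sqrt( 17 ), 8 , 9,9] 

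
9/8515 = 9/8515 = 0.00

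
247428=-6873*(  -  36 ) 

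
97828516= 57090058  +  40738458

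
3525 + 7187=10712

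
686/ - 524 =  - 343/262 = - 1.31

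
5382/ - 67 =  - 81 + 45/67 = -  80.33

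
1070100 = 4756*225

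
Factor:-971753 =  - 971753^1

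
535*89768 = 48025880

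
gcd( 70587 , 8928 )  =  279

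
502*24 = 12048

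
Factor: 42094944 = 2^5*3^3*83^1 * 587^1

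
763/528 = 763/528 = 1.45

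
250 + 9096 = 9346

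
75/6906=25/2302=0.01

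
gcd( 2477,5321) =1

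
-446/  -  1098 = 223/549 = 0.41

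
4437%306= 153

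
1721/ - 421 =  - 1721/421 = -4.09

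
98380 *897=88246860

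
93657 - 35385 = 58272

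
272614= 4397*62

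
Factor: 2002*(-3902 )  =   - 2^2*7^1*11^1*13^1*1951^1  =  - 7811804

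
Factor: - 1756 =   -  2^2*439^1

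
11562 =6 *1927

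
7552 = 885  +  6667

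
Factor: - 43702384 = -2^4*11^1*248309^1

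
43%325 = 43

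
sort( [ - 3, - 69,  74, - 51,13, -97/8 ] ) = [ - 69, - 51, - 97/8 , - 3,  13, 74 ]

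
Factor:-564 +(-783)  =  -1347= -3^1* 449^1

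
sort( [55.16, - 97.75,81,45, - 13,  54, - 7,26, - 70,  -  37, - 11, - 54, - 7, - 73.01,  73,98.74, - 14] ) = [ - 97.75,-73.01, - 70,-54, - 37, - 14, - 13,-11, - 7, - 7, 26, 45,  54,55.16,73, 81,98.74]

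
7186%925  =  711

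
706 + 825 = 1531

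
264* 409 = 107976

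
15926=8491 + 7435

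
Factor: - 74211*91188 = - 6767152668 =- 2^2*3^3*17^1*29^1*149^1*853^1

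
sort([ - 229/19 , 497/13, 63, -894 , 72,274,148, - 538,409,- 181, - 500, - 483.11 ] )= [ - 894, - 538, - 500,-483.11, - 181 , - 229/19, 497/13,63,  72, 148,274, 409]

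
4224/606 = 704/101 = 6.97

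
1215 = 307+908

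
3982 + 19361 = 23343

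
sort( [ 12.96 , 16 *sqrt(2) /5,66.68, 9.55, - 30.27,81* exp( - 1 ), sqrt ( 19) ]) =[ - 30.27, sqrt ( 19 ), 16*sqrt( 2)/5,9.55,12.96,81*exp( - 1), 66.68]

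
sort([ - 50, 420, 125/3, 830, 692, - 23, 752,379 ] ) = [-50, -23, 125/3, 379, 420, 692, 752,  830]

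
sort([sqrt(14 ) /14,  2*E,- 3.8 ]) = [ - 3.8,sqrt(14)/14,2 * E] 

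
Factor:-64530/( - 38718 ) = 5/3=3^( - 1)*5^1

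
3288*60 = 197280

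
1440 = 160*9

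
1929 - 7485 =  -5556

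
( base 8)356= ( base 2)11101110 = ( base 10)238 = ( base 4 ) 3232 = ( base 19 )ca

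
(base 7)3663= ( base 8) 2530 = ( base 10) 1368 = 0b10101011000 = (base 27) 1NI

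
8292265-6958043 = 1334222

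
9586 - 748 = 8838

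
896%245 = 161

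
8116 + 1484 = 9600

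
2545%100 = 45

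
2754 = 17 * 162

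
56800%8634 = 4996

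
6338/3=2112 + 2/3 = 2112.67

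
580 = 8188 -7608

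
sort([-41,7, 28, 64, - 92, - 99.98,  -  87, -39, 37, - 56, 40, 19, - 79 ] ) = [- 99.98,-92, - 87,-79,-56  , - 41,  -  39, 7, 19, 28,37, 40,64 ]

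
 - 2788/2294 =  - 1394/1147 = - 1.22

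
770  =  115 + 655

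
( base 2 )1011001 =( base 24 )3h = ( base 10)89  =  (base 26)3b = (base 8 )131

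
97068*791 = 76780788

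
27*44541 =1202607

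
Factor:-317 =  - 317^1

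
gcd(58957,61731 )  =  19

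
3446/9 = 3446/9  =  382.89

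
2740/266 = 1370/133 = 10.30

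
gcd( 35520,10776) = 24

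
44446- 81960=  - 37514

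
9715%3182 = 169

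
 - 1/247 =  - 1 + 246/247=-0.00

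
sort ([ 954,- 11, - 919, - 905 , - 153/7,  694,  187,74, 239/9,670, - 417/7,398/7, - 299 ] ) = [ - 919,-905, - 299, - 417/7, - 153/7,  -  11, 239/9, 398/7,74,187,670,694,  954]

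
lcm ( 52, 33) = 1716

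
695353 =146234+549119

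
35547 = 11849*3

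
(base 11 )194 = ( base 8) 340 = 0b11100000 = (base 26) 8g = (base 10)224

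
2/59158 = 1/29579 = 0.00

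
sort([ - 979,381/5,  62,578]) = [ - 979,62,381/5, 578 ]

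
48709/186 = 48709/186 = 261.88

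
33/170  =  33/170= 0.19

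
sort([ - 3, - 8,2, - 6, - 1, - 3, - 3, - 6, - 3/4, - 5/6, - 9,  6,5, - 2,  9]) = [ - 9, - 8,-6, - 6, - 3, - 3, - 3  , - 2, - 1, - 5/6,  -  3/4,2,5,6,9 ] 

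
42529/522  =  42529/522 =81.47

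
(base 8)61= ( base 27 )1M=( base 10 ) 49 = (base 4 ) 301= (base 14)37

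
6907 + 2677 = 9584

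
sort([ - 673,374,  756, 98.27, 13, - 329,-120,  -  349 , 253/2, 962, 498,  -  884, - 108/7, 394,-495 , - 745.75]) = [-884, - 745.75, - 673,- 495,-349, - 329, - 120,  -  108/7, 13, 98.27, 253/2, 374,394, 498, 756, 962]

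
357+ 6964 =7321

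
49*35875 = 1757875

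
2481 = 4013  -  1532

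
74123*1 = 74123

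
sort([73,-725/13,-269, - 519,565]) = [ - 519, - 269, - 725/13,73,  565 ]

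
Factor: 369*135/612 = 2^ (-2) * 3^3*5^1*17^( - 1)*41^1  =  5535/68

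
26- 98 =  - 72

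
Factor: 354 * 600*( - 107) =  - 2^4*3^2*5^2*59^1*107^1=- 22726800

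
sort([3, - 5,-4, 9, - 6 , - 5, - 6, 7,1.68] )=[-6, - 6,  -  5,-5, - 4, 1.68 , 3, 7,  9 ]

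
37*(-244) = - 9028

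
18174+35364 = 53538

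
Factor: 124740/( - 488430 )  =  -154/603=-2^1*3^(  -  2 )* 7^1*11^1*67^( - 1)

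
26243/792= 26243/792 = 33.14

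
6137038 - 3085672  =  3051366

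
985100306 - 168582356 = 816517950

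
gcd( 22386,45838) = 1066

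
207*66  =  13662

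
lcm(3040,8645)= 276640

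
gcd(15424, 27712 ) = 64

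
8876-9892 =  - 1016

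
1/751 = 1/751 = 0.00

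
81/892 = 81/892 = 0.09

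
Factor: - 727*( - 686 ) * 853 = 425409866 = 2^1*7^3*727^1*853^1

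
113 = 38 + 75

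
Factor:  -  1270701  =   - 3^3*19^1*2477^1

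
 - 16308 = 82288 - 98596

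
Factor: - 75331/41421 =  -3^( - 1)*71^1*1061^1*13807^( - 1)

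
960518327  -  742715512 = 217802815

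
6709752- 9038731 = -2328979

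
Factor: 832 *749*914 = 2^7*7^1*13^1*107^1*457^1 = 569575552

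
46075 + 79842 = 125917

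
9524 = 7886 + 1638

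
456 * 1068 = 487008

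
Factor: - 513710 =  - 2^1 * 5^1*47^1*1093^1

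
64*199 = 12736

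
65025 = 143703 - 78678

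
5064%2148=768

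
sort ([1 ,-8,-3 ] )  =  [ - 8, -3 , 1 ]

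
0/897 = 0 = 0.00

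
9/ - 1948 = -9/1948 = - 0.00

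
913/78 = 11+55/78 = 11.71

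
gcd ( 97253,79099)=1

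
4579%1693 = 1193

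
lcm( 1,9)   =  9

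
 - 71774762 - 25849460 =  - 97624222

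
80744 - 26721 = 54023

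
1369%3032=1369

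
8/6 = 4/3 = 1.33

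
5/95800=1/19160 = 0.00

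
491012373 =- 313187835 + 804200208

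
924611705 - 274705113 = 649906592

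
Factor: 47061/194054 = 81/334 =2^( - 1)*3^4  *  167^ (- 1)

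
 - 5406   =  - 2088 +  - 3318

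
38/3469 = 38/3469=0.01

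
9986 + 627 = 10613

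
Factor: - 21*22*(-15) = 6930  =  2^1 * 3^2*5^1* 7^1 * 11^1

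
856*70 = 59920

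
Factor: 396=2^2  *  3^2*11^1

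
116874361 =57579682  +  59294679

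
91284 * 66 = 6024744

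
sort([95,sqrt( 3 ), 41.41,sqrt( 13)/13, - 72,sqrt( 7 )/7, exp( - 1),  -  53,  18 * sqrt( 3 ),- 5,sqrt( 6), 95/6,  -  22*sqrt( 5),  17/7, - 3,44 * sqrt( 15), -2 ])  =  [ - 72,-53, - 22*sqrt (5 ), - 5, - 3,-2, sqrt ( 13 ) /13,exp( - 1),sqrt( 7)/7,sqrt( 3 ),17/7 , sqrt(6),95/6,  18* sqrt( 3),41.41,95,44*sqrt(15 ) ]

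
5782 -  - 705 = 6487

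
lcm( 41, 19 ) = 779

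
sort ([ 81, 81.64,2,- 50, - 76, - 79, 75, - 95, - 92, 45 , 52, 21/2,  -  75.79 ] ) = [ -95,-92, -79,- 76, - 75.79, - 50,2,  21/2,45,  52,  75,81, 81.64]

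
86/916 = 43/458 = 0.09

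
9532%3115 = 187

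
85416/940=90 + 204/235 = 90.87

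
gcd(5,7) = 1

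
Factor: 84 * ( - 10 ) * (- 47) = 39480 = 2^3* 3^1 * 5^1*7^1  *  47^1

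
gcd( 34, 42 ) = 2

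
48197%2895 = 1877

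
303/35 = 8 + 23/35 = 8.66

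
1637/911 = 1637/911=1.80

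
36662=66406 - 29744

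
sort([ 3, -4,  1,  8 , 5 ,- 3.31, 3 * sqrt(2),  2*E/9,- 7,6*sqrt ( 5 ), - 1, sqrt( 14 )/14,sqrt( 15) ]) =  [ - 7, - 4, - 3.31 , - 1 , sqrt(14 )/14 , 2*E/9, 1, 3,sqrt( 15),3*sqrt( 2), 5,8,6*sqrt( 5) ] 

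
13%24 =13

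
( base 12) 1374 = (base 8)4310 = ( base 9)3067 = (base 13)103C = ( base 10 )2248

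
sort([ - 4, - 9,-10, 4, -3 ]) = [ - 10, - 9 , - 4, - 3,  4] 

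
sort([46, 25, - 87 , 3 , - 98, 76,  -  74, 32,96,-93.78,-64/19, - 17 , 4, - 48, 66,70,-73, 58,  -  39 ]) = [ - 98, - 93.78, - 87,  -  74, - 73, - 48,-39, - 17, - 64/19, 3, 4,  25, 32,46, 58,66, 70, 76,96] 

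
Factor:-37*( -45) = 3^2 * 5^1*37^1= 1665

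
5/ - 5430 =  - 1/1086 = -0.00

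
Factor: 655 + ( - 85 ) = 570 = 2^1 * 3^1 *5^1  *19^1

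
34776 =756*46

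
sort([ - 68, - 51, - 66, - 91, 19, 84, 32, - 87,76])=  [ - 91 , - 87, - 68, - 66,-51, 19 , 32, 76,84]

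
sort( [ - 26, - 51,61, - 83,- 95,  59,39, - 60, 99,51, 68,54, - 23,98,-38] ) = [-95 , - 83, - 60,-51,  -  38, - 26, - 23,  39,51, 54,59 , 61 , 68,98,99 ]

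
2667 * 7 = 18669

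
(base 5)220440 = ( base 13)3612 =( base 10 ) 7620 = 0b1110111000100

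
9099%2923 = 330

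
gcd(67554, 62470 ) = 2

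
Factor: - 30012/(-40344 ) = 2^( - 1)* 41^(-1)* 61^1= 61/82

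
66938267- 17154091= 49784176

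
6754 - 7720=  - 966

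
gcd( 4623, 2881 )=67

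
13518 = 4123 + 9395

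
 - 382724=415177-797901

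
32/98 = 16/49 = 0.33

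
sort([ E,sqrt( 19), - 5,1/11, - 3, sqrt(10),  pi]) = [ - 5, -3,1/11,E,pi,sqrt (10 ),sqrt(19 ) ]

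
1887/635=1887/635 = 2.97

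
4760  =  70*68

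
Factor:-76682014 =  - 2^1 * 389^1*98563^1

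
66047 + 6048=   72095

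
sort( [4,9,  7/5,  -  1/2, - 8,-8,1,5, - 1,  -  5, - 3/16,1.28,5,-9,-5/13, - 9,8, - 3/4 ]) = [ - 9, - 9, - 8, - 8, - 5, - 1, - 3/4, - 1/2,  -  5/13 , - 3/16,1,1.28,7/5,4,5, 5,8,9 ] 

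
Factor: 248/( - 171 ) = -2^3*3^( - 2 ) *19^( - 1) * 31^1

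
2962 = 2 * 1481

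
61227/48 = 1275 + 9/16 = 1275.56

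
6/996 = 1/166 = 0.01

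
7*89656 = 627592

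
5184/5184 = 1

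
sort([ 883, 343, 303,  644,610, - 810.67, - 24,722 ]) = [ -810.67, - 24,  303,343, 610,644,722,  883]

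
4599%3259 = 1340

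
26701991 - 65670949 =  - 38968958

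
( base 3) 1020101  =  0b1110000101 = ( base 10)901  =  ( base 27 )16a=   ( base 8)1605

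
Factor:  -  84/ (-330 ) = 2^1*5^( - 1)*7^1 * 11^(-1) = 14/55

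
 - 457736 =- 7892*58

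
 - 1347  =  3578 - 4925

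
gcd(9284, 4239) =1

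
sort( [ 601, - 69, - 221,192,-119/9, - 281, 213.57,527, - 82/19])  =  [ - 281, - 221, - 69, - 119/9, - 82/19, 192, 213.57,527,  601] 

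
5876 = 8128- 2252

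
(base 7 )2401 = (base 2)1101110011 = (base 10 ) 883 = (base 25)1A8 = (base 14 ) 471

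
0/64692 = 0= 0.00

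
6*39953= 239718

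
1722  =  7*246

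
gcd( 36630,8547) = 1221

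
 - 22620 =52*(  -  435) 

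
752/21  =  752/21 =35.81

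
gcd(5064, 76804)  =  844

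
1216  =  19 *64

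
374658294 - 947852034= -573193740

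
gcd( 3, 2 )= 1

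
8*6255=50040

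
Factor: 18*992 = 2^6*3^2* 31^1 = 17856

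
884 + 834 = 1718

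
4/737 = 4/737=0.01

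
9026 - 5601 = 3425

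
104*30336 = 3154944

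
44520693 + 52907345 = 97428038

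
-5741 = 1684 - 7425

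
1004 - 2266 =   -  1262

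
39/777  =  13/259 = 0.05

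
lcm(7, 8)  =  56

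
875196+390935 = 1266131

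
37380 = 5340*7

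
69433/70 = 991 + 9/10 = 991.90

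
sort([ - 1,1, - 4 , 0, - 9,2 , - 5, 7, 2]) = [- 9, - 5, - 4,-1,0, 1, 2, 2, 7 ] 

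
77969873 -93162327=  - 15192454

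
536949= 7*76707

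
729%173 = 37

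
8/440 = 1/55 = 0.02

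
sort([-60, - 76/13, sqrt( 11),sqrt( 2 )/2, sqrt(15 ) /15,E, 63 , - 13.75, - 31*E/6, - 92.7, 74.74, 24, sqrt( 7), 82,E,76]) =[ - 92.7, - 60, - 31*E/6 , - 13.75,- 76/13, sqrt( 15)/15, sqrt(2 ) /2,sqrt ( 7 ), E, E, sqrt( 11), 24, 63, 74.74, 76,82]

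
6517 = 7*931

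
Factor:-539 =- 7^2*11^1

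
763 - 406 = 357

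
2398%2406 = 2398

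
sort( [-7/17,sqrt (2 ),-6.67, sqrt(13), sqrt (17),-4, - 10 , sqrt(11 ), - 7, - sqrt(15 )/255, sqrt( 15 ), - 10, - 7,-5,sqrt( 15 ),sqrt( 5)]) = [ - 10, - 10, - 7,-7,-6.67,-5 , - 4,-7/17, - sqrt(15 )/255,sqrt( 2),sqrt(5),  sqrt( 11), sqrt (13), sqrt( 15 ),sqrt( 15), sqrt( 17)]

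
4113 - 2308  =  1805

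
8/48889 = 8/48889  =  0.00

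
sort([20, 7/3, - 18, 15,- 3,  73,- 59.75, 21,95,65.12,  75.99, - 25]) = [ - 59.75,-25, - 18, - 3,7/3,15,20,21,65.12,73,75.99,95 ] 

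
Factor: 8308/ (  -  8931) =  - 2^2* 3^( - 1 )*13^(  -  1)*31^1*67^1*229^(  -  1) 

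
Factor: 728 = 2^3*7^1 * 13^1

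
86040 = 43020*2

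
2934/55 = 2934/55 = 53.35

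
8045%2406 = 827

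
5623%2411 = 801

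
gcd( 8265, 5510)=2755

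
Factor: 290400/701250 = 2^4*5^( - 2 )*11^1* 17^ ( - 1) = 176/425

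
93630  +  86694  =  180324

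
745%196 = 157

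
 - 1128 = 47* ( - 24 )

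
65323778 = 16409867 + 48913911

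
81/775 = 81/775 = 0.10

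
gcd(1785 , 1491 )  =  21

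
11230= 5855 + 5375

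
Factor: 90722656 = 2^5*631^1*4493^1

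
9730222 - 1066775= 8663447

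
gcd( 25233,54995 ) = 647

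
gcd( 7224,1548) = 516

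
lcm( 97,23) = 2231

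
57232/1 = 57232 = 57232.00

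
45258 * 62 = 2805996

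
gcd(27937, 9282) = 91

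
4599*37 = 170163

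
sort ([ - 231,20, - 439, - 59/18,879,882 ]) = [ -439, - 231, - 59/18, 20  ,  879, 882]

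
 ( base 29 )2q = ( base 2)1010100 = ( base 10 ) 84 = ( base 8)124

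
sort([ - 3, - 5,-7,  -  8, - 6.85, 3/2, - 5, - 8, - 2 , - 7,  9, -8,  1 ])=[ - 8, -8,- 8,-7,  -  7, -6.85, - 5,-5,-3, - 2,  1, 3/2,9] 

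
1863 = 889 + 974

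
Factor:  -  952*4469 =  - 2^3*7^1*17^1*41^1*109^1 = - 4254488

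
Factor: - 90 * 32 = - 2880 = -2^6*3^2* 5^1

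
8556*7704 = 65915424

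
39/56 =39/56 = 0.70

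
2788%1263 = 262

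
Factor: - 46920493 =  - 17^1 * 607^1*4547^1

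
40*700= 28000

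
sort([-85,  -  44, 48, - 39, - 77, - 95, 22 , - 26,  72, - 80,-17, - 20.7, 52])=[ - 95, - 85, - 80, - 77, - 44, - 39, - 26, - 20.7, - 17, 22,48,52, 72]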